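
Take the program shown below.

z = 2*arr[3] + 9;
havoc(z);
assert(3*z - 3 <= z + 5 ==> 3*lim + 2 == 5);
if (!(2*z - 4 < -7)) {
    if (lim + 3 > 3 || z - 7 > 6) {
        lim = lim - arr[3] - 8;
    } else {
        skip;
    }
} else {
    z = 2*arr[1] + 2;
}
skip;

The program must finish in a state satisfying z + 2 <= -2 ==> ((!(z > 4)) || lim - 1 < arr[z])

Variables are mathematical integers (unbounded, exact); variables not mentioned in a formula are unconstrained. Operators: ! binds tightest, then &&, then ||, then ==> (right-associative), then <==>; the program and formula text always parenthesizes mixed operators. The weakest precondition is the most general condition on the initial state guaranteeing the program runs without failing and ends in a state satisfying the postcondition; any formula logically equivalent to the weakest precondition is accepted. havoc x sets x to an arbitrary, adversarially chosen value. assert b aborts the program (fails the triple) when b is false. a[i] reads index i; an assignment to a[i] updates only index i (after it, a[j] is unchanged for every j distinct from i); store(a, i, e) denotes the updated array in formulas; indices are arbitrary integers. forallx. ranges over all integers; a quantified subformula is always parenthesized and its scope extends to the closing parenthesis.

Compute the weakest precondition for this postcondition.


Working backward. After the program, the postcondition z + 2 <= -2 ==> ((!(z > 4)) || lim - 1 < arr[z]) must hold; in canonical form it is z <= -4 ==> ((!(z > 4)) || lim < arr[z] + 1).
Before skip: z <= -4 ==> ((!(z > 4)) || lim < arr[z] + 1)
Then branch requires ((lim > 0 || z > 13) ==> (z <= -4 ==> ((!(z > 4)) || lim < arr[3] + arr[z] + 9))) && ((!(lim > 0 || z > 13)) ==> (z <= -4 ==> ((!(z > 4)) || lim < arr[z] + 1))); else branch requires 2*arr[1] <= -6 ==> ((!(2*arr[1] > 2)) || lim < arr[2*arr[1] + 2] + 1).
Before the if: ((!(2*z < -3)) ==> (((lim > 0 || z > 13) ==> (z <= -4 ==> ((!(z > 4)) || lim < arr[3] + arr[z] + 9))) && ((!(lim > 0 || z > 13)) ==> (z <= -4 ==> ((!(z > 4)) || lim < arr[z] + 1))))) && (2*z < -3 ==> (2*arr[1] <= -6 ==> ((!(2*arr[1] > 2)) || lim < arr[2*arr[1] + 2] + 1)))
Before assert 3*z - 3 <= z + 5 ==> 3*lim + 2 == 5: (2*z <= 8 ==> 3*lim == 3) && ((!(2*z < -3)) ==> (((lim > 0 || z > 13) ==> (z <= -4 ==> ((!(z > 4)) || lim < arr[3] + arr[z] + 9))) && ((!(lim > 0 || z > 13)) ==> (z <= -4 ==> ((!(z > 4)) || lim < arr[z] + 1))))) && (2*z < -3 ==> (2*arr[1] <= -6 ==> ((!(2*arr[1] > 2)) || lim < arr[2*arr[1] + 2] + 1)))
Before havoc z: forall z_1. ((2*z_1 <= 8 ==> 3*lim == 3) && ((!(2*z_1 < -3)) ==> (((lim > 0 || z_1 > 13) ==> (z_1 <= -4 ==> ((!(z_1 > 4)) || lim < arr[3] + arr[z_1] + 9))) && ((!(lim > 0 || z_1 > 13)) ==> (z_1 <= -4 ==> ((!(z_1 > 4)) || lim < arr[z_1] + 1))))) && (2*z_1 < -3 ==> (2*arr[1] <= -6 ==> ((!(2*arr[1] > 2)) || lim < arr[2*arr[1] + 2] + 1))))
Before z := 2*arr[3] + 9: forall z_1. ((2*z_1 <= 8 ==> 3*lim == 3) && ((!(2*z_1 < -3)) ==> (((lim > 0 || z_1 > 13) ==> (z_1 <= -4 ==> ((!(z_1 > 4)) || lim < arr[3] + arr[z_1] + 9))) && ((!(lim > 0 || z_1 > 13)) ==> (z_1 <= -4 ==> ((!(z_1 > 4)) || lim < arr[z_1] + 1))))) && (2*z_1 < -3 ==> (2*arr[1] <= -6 ==> ((!(2*arr[1] > 2)) || lim < arr[2*arr[1] + 2] + 1))))
Answer: WP = forall z_1. ((2*z_1 <= 8 ==> 3*lim == 3) && ((!(2*z_1 < -3)) ==> (((lim > 0 || z_1 > 13) ==> (z_1 <= -4 ==> ((!(z_1 > 4)) || lim < arr[3] + arr[z_1] + 9))) && ((!(lim > 0 || z_1 > 13)) ==> (z_1 <= -4 ==> ((!(z_1 > 4)) || lim < arr[z_1] + 1))))) && (2*z_1 < -3 ==> (2*arr[1] <= -6 ==> ((!(2*arr[1] > 2)) || lim < arr[2*arr[1] + 2] + 1))))


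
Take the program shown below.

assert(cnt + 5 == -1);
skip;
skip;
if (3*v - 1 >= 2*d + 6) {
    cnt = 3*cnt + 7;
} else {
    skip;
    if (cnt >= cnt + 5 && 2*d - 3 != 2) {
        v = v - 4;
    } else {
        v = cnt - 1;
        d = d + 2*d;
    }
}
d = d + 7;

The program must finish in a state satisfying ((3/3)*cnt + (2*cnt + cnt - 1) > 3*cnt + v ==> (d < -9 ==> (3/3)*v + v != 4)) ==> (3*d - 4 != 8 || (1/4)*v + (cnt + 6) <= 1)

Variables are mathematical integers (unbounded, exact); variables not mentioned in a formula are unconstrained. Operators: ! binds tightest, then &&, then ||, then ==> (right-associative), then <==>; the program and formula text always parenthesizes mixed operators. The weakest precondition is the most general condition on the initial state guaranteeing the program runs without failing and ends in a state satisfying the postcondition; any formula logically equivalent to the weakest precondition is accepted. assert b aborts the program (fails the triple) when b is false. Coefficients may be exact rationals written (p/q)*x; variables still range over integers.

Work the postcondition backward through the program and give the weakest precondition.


Working backward. After the program, the postcondition ((3/3)*cnt + (2*cnt + cnt - 1) > 3*cnt + v ==> (d < -9 ==> (3/3)*v + v != 4)) ==> (3*d - 4 != 8 || (1/4)*v + (cnt + 6) <= 1) must hold; in canonical form it is (cnt > v + 1 ==> (d < -9 ==> 2*v != 4)) ==> (3*d != 12 || cnt + (1/4)*v <= -5).
Before d := d + 7: (cnt > v + 1 ==> (d < -16 ==> 2*v != 4)) ==> (3*d != -9 || cnt + (1/4)*v <= -5)
Then branch requires (3*cnt > v - 6 ==> (d < -16 ==> 2*v != 4)) ==> (3*d != -9 || 3*cnt + (1/4)*v <= -12); else branch requires 9*d != -9 || (5/4)*cnt <= -19/4.
Before the if: (3*v >= 2*d + 7 ==> ((3*cnt > v - 6 ==> (d < -16 ==> 2*v != 4)) ==> (3*d != -9 || 3*cnt + (1/4)*v <= -12))) && ((!(3*v >= 2*d + 7)) ==> (9*d != -9 || (5/4)*cnt <= -19/4))
Before skip: (3*v >= 2*d + 7 ==> ((3*cnt > v - 6 ==> (d < -16 ==> 2*v != 4)) ==> (3*d != -9 || 3*cnt + (1/4)*v <= -12))) && ((!(3*v >= 2*d + 7)) ==> (9*d != -9 || (5/4)*cnt <= -19/4))
Before skip: (3*v >= 2*d + 7 ==> ((3*cnt > v - 6 ==> (d < -16 ==> 2*v != 4)) ==> (3*d != -9 || 3*cnt + (1/4)*v <= -12))) && ((!(3*v >= 2*d + 7)) ==> (9*d != -9 || (5/4)*cnt <= -19/4))
Before assert cnt + 5 == -1: cnt == -6 && (3*v >= 2*d + 7 ==> ((3*cnt > v - 6 ==> (d < -16 ==> 2*v != 4)) ==> (3*d != -9 || 3*cnt + (1/4)*v <= -12))) && ((!(3*v >= 2*d + 7)) ==> (9*d != -9 || (5/4)*cnt <= -19/4))
Answer: WP = cnt == -6 && (3*v >= 2*d + 7 ==> ((3*cnt > v - 6 ==> (d < -16 ==> 2*v != 4)) ==> (3*d != -9 || 3*cnt + (1/4)*v <= -12))) && ((!(3*v >= 2*d + 7)) ==> (9*d != -9 || (5/4)*cnt <= -19/4))


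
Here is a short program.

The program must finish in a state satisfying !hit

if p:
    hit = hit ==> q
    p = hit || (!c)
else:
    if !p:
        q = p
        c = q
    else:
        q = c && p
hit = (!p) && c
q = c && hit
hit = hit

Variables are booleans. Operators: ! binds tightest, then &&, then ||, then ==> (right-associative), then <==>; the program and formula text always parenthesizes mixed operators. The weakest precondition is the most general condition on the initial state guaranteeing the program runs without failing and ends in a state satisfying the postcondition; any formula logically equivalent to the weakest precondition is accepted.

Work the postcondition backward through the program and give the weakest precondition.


Working backward. After the program, !hit must hold.
Before hit := hit: !hit
Before q := c && hit: !hit
Before hit := (!p) && c: !((!p) && c)
Then branch requires !((!((hit ==> q) || (!c))) && c); else branch requires p ==> (!((!p) && c)).
Before the if: (p ==> (!((!((hit ==> q) || (!c))) && c))) && ((!p) ==> (p ==> (!((!p) && c))))
Answer: WP = (p ==> (!((!((hit ==> q) || (!c))) && c))) && ((!p) ==> (p ==> (!((!p) && c))))


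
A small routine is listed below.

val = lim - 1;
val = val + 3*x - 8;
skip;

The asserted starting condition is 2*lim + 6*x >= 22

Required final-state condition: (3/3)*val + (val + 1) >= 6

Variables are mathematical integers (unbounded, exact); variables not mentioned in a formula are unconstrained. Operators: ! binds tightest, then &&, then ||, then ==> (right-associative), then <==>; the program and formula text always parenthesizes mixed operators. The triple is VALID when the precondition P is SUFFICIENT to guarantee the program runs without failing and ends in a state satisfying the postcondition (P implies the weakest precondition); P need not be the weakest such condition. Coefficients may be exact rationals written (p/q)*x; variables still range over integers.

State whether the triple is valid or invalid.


Working backward. After the program, the postcondition (3/3)*val + (val + 1) >= 6 must hold; in canonical form it is 2*val >= 5.
Before skip: 2*val >= 5
Before val := val + 3*x - 8: 2*val + 6*x >= 21
Before val := lim - 1: 2*lim + 6*x >= 23
The weakest precondition is 2*lim + 6*x >= 23.
Check whether 2*lim + 6*x >= 22 implies it.
Countermodel: at the initial state lim = -1, x = 4, the precondition holds but the weakest precondition fails.
Answer: invalid


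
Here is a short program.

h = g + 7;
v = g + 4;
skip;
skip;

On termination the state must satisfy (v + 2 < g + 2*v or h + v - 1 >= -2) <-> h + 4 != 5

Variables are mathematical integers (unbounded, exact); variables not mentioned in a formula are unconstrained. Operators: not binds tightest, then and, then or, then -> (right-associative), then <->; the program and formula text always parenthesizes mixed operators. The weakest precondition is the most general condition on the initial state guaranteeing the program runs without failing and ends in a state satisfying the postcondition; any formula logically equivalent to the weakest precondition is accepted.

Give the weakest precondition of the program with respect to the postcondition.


Working backward. After the program, the postcondition (v + 2 < g + 2*v or h + v - 1 >= -2) <-> h + 4 != 5 must hold; in canonical form it is (g + v > 2 or h + v >= -1) <-> h != 1.
Before skip: (g + v > 2 or h + v >= -1) <-> h != 1
Before skip: (g + v > 2 or h + v >= -1) <-> h != 1
Before v := g + 4: (2*g > -2 or g + h >= -5) <-> h != 1
Before h := g + 7: (2*g > -2 or 2*g >= -12) <-> g != -6
Answer: WP = (2*g > -2 or 2*g >= -12) <-> g != -6


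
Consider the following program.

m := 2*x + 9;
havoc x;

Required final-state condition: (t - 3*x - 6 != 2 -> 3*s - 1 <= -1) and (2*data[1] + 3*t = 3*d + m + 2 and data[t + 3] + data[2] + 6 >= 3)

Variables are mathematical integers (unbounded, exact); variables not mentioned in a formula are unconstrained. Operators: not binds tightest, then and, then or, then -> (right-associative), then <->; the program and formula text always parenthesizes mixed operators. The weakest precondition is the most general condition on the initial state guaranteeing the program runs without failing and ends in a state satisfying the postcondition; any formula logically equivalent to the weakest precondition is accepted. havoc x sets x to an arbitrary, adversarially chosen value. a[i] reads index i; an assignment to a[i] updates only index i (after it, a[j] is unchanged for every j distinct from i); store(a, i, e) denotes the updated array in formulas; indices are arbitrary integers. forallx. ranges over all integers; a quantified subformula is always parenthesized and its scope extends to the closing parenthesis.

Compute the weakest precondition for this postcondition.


Working backward. After the program, the postcondition (t - 3*x - 6 != 2 -> 3*s - 1 <= -1) and (2*data[1] + 3*t = 3*d + m + 2 and data[t + 3] + data[2] + 6 >= 3) must hold; in canonical form it is (t != 3*x + 8 -> 3*s <= 0) and 2*data[1] + 3*t = 3*d + m + 2 and data[t + 3] + data[2] >= -3.
Before havoc x: forall x_1. ((t != 3*x_1 + 8 -> 3*s <= 0) and 2*data[1] + 3*t = 3*d + m + 2 and data[t + 3] + data[2] >= -3)
Before m := 2*x + 9: forall x_1. ((t != 3*x_1 + 8 -> 3*s <= 0) and 2*data[1] + 3*t = 3*d + 2*x + 11 and data[t + 3] + data[2] >= -3)
Answer: WP = forall x_1. ((t != 3*x_1 + 8 -> 3*s <= 0) and 2*data[1] + 3*t = 3*d + 2*x + 11 and data[t + 3] + data[2] >= -3)


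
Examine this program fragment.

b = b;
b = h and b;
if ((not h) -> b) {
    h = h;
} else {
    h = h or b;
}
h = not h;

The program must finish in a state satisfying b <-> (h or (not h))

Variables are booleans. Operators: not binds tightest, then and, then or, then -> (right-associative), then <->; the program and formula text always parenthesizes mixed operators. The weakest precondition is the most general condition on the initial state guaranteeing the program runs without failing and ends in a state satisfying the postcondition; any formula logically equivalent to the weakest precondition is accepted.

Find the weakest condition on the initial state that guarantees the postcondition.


Working backward. After the program, the postcondition b <-> (h or (not h)) must hold; in canonical form it is b.
Before h := not h: b
Then branch requires b; else branch requires b.
Before the if: (((not h) -> b) -> b) and ((not ((not h) -> b)) -> b)
Before b := h and b: (((not h) -> (h and b)) -> (h and b)) and ((not ((not h) -> (h and b))) -> (h and b))
Before b := b: (((not h) -> (h and b)) -> (h and b)) and ((not ((not h) -> (h and b))) -> (h and b))
Answer: WP = (((not h) -> (h and b)) -> (h and b)) and ((not ((not h) -> (h and b))) -> (h and b))


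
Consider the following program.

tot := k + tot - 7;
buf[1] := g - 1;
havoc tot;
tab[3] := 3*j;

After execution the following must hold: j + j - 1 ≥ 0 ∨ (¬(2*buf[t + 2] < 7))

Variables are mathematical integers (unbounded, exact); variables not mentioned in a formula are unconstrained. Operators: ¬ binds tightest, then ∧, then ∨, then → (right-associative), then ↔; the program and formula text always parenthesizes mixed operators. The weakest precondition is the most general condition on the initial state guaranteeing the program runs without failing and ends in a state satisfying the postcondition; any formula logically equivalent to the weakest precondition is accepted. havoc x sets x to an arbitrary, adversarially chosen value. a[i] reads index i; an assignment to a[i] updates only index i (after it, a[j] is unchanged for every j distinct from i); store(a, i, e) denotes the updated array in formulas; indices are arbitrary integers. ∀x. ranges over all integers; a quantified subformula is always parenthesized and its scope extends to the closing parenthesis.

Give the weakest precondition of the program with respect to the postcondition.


Working backward. After the program, the postcondition j + j - 1 ≥ 0 ∨ (¬(2*buf[t + 2] < 7)) must hold; in canonical form it is 2*j ≥ 1 ∨ (¬(2*buf[t + 2] < 7)).
Before tab[3] := 3*j: 2*j ≥ 1 ∨ (¬(2*buf[t + 2] < 7))
Before havoc tot: 2*j ≥ 1 ∨ (¬(2*buf[t + 2] < 7))
Before buf[1] := g - 1: 2*j ≥ 1 ∨ (¬(2*store(buf, 1, g - 1)[t + 2] < 7))
Before tot := k + tot - 7: 2*j ≥ 1 ∨ (¬(2*store(buf, 1, g - 1)[t + 2] < 7))
Answer: WP = 2*j ≥ 1 ∨ (¬(2*store(buf, 1, g - 1)[t + 2] < 7))


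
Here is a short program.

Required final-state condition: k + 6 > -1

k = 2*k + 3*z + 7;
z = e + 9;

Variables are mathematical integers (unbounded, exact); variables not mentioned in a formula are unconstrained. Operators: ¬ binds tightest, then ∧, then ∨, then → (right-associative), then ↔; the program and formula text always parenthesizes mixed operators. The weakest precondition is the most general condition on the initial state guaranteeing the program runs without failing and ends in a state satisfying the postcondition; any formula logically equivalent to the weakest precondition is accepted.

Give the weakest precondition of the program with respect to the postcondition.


Working backward. After the program, the postcondition k + 6 > -1 must hold; in canonical form it is k > -7.
Before z := e + 9: k > -7
Before k := 2*k + 3*z + 7: 2*k + 3*z > -14
Answer: WP = 2*k + 3*z > -14


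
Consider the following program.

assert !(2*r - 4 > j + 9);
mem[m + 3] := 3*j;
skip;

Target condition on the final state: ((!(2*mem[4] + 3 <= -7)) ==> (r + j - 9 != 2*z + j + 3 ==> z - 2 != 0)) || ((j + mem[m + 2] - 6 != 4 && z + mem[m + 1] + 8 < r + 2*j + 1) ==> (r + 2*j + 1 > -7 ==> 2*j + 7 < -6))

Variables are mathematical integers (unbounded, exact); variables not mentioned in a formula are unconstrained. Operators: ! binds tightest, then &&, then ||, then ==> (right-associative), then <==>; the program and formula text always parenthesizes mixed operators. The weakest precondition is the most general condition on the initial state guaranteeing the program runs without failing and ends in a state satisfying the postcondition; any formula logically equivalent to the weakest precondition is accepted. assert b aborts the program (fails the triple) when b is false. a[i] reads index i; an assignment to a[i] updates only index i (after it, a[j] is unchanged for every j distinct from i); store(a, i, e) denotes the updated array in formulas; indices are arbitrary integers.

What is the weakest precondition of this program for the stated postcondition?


Working backward. After the program, the postcondition ((!(2*mem[4] + 3 <= -7)) ==> (r + j - 9 != 2*z + j + 3 ==> z - 2 != 0)) || ((j + mem[m + 2] - 6 != 4 && z + mem[m + 1] + 8 < r + 2*j + 1) ==> (r + 2*j + 1 > -7 ==> 2*j + 7 < -6)) must hold; in canonical form it is ((!(2*mem[4] <= -10)) ==> (r != 2*z + 12 ==> z != 2)) || ((mem[m + 2] + j != 10 && mem[m + 1] + z < 2*j + r - 7) ==> (2*j + r > -8 ==> 2*j < -13)).
Before skip: ((!(2*mem[4] <= -10)) ==> (r != 2*z + 12 ==> z != 2)) || ((mem[m + 2] + j != 10 && mem[m + 1] + z < 2*j + r - 7) ==> (2*j + r > -8 ==> 2*j < -13))
Before mem[m + 3] := 3*j: ((!(2*store(mem, m + 3, 3*j)[4] <= -10)) ==> (r != 2*z + 12 ==> z != 2)) || ((store(mem, m + 3, 3*j)[m + 2] + j != 10 && store(mem, m + 3, 3*j)[m + 1] + z < 2*j + r - 7) ==> (2*j + r > -8 ==> 2*j < -13))
Before assert !(2*r - 4 > j + 9): (!(2*r > j + 13)) && (((!(2*store(mem, m + 3, 3*j)[4] <= -10)) ==> (r != 2*z + 12 ==> z != 2)) || ((store(mem, m + 3, 3*j)[m + 2] + j != 10 && store(mem, m + 3, 3*j)[m + 1] + z < 2*j + r - 7) ==> (2*j + r > -8 ==> 2*j < -13)))
Answer: WP = (!(2*r > j + 13)) && (((!(2*store(mem, m + 3, 3*j)[4] <= -10)) ==> (r != 2*z + 12 ==> z != 2)) || ((store(mem, m + 3, 3*j)[m + 2] + j != 10 && store(mem, m + 3, 3*j)[m + 1] + z < 2*j + r - 7) ==> (2*j + r > -8 ==> 2*j < -13)))


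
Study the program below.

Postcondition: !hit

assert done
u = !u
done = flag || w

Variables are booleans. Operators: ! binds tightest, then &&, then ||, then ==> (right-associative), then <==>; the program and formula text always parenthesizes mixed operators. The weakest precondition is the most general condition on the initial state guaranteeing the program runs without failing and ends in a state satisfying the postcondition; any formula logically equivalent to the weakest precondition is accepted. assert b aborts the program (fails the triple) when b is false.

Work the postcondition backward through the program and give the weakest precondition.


Working backward. After the program, !hit must hold.
Before done := flag || w: !hit
Before u := !u: !hit
Before assert done: done && (!hit)
Answer: WP = done && (!hit)


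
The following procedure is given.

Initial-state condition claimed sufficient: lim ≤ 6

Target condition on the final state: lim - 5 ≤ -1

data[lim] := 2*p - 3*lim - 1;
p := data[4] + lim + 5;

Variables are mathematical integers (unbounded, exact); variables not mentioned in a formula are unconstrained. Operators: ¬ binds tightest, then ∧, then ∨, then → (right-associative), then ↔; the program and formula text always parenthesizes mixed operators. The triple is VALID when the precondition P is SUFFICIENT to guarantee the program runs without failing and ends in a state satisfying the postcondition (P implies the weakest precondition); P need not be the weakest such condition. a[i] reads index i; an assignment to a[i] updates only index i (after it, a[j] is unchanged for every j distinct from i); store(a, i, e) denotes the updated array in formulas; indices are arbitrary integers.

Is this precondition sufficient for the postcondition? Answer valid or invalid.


Working backward. After the program, the postcondition lim - 5 ≤ -1 must hold; in canonical form it is lim ≤ 4.
Before p := data[4] + lim + 5: lim ≤ 4
Before data[lim] := 2*p - 3*lim - 1: lim ≤ 4
The weakest precondition is lim ≤ 4.
Check whether lim ≤ 6 implies it.
Countermodel: at the initial state lim = 5, the precondition holds but the weakest precondition fails.
Answer: invalid


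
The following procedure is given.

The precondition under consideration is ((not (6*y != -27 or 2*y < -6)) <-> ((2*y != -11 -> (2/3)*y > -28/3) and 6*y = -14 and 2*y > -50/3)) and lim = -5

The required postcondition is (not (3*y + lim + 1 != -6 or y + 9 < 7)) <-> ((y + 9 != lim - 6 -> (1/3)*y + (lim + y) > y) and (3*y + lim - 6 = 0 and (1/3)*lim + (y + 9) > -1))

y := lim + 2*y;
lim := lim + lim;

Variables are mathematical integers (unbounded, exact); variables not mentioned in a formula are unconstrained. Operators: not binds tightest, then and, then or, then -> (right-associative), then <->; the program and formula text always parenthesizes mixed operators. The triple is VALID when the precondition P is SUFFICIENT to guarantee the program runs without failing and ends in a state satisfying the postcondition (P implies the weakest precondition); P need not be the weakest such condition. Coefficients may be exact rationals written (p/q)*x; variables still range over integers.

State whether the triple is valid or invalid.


Working backward. After the program, the postcondition (not (3*y + lim + 1 != -6 or y + 9 < 7)) <-> ((y + 9 != lim - 6 -> (1/3)*y + (lim + y) > y) and (3*y + lim - 6 = 0 and (1/3)*lim + (y + 9) > -1)) must hold; in canonical form it is (not (lim + 3*y != -7 or y < -2)) <-> ((y != lim - 15 -> lim + (1/3)*y > 0) and lim + 3*y = 6 and (1/3)*lim + y > -10).
Before lim := lim + lim: (not (2*lim + 3*y != -7 or y < -2)) <-> ((y != 2*lim - 15 -> 2*lim + (1/3)*y > 0) and 2*lim + 3*y = 6 and (2/3)*lim + y > -10)
Before y := lim + 2*y: (not (5*lim + 6*y != -7 or lim + 2*y < -2)) <-> ((2*y != lim - 15 -> (7/3)*lim + (2/3)*y > 0) and 5*lim + 6*y = 6 and (5/3)*lim + 2*y > -10)
The weakest precondition is (not (5*lim + 6*y != -7 or lim + 2*y < -2)) <-> ((2*y != lim - 15 -> (7/3)*lim + (2/3)*y > 0) and 5*lim + 6*y = 6 and (5/3)*lim + 2*y > -10).
Check whether ((not (6*y != -27 or 2*y < -6)) <-> ((2*y != -11 -> (2/3)*y > -28/3) and 6*y = -14 and 2*y > -50/3)) and lim = -5 implies it.
Countermodel: at the initial state lim = -5, y = 3, the precondition holds but the weakest precondition fails.
Answer: invalid


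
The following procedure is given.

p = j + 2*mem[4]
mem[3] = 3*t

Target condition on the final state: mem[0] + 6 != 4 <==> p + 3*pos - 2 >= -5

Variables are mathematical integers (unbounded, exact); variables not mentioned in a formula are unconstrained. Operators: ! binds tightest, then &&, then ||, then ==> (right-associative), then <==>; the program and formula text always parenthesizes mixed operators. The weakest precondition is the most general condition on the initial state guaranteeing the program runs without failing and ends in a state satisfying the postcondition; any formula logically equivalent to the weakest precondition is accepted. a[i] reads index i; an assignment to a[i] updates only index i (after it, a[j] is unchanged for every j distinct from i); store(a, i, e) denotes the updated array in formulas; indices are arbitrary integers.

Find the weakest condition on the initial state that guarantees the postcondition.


Working backward. After the program, the postcondition mem[0] + 6 != 4 <==> p + 3*pos - 2 >= -5 must hold; in canonical form it is mem[0] != -2 <==> p + 3*pos >= -3.
Before mem[3] := 3*t: mem[0] != -2 <==> p + 3*pos >= -3
Before p := j + 2*mem[4]: mem[0] != -2 <==> 2*mem[4] + j + 3*pos >= -3
Answer: WP = mem[0] != -2 <==> 2*mem[4] + j + 3*pos >= -3


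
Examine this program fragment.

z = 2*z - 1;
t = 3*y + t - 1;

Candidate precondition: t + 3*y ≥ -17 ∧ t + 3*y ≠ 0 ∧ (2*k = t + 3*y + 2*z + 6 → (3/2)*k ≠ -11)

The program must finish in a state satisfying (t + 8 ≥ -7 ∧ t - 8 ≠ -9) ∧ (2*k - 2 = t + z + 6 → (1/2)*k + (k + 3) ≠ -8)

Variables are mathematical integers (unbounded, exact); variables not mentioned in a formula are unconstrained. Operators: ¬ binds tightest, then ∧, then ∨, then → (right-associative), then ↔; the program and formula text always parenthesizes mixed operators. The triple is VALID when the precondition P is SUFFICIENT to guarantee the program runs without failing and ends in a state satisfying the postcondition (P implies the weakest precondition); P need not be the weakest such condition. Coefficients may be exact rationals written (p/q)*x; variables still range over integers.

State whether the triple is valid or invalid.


Working backward. After the program, the postcondition (t + 8 ≥ -7 ∧ t - 8 ≠ -9) ∧ (2*k - 2 = t + z + 6 → (1/2)*k + (k + 3) ≠ -8) must hold; in canonical form it is t ≥ -15 ∧ t ≠ -1 ∧ (2*k = t + z + 8 → (3/2)*k ≠ -11).
Before t := 3*y + t - 1: t + 3*y ≥ -14 ∧ t + 3*y ≠ 0 ∧ (2*k = t + 3*y + z + 7 → (3/2)*k ≠ -11)
Before z := 2*z - 1: t + 3*y ≥ -14 ∧ t + 3*y ≠ 0 ∧ (2*k = t + 3*y + 2*z + 6 → (3/2)*k ≠ -11)
The weakest precondition is t + 3*y ≥ -14 ∧ t + 3*y ≠ 0 ∧ (2*k = t + 3*y + 2*z + 6 → (3/2)*k ≠ -11).
Check whether t + 3*y ≥ -17 ∧ t + 3*y ≠ 0 ∧ (2*k = t + 3*y + 2*z + 6 → (3/2)*k ≠ -11) implies it.
Countermodel: at the initial state k = 0, t = -17, y = 0, z = 0, the precondition holds but the weakest precondition fails.
Answer: invalid


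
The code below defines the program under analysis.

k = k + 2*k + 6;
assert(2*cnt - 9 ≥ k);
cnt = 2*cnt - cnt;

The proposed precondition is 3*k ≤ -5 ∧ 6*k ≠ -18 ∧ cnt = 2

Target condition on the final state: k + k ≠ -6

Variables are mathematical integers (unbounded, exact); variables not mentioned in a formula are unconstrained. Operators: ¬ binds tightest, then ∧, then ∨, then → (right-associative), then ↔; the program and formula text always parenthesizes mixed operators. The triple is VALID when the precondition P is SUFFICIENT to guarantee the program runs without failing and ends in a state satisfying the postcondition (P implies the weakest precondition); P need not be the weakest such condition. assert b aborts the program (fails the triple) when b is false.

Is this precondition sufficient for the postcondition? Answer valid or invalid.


Working backward. After the program, the postcondition k + k ≠ -6 must hold; in canonical form it is 2*k ≠ -6.
Before cnt := 2*cnt - cnt: 2*k ≠ -6
Before assert 2*cnt - 9 ≥ k: 2*cnt ≥ k + 9 ∧ 2*k ≠ -6
Before k := k + 2*k + 6: 2*cnt ≥ 3*k + 15 ∧ 6*k ≠ -18
The weakest precondition is 2*cnt ≥ 3*k + 15 ∧ 6*k ≠ -18.
Check whether 3*k ≤ -5 ∧ 6*k ≠ -18 ∧ cnt = 2 implies it.
Countermodel: at the initial state cnt = 2, k = -2, the precondition holds but the weakest precondition fails.
Answer: invalid


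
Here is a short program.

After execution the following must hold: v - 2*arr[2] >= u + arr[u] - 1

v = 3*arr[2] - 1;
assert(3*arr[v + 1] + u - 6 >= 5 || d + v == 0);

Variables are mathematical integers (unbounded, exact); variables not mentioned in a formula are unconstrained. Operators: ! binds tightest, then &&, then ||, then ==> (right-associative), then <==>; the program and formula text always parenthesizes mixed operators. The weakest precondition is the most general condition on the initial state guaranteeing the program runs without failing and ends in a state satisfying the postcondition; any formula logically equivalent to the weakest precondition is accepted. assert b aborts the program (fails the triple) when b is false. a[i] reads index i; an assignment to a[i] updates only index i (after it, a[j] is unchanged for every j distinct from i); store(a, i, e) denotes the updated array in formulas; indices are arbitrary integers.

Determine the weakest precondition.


Working backward. After the program, the postcondition v - 2*arr[2] >= u + arr[u] - 1 must hold; in canonical form it is v >= 2*arr[2] + arr[u] + u - 1.
Before assert 3*arr[v + 1] + u - 6 >= 5 || d + v == 0: (3*arr[v + 1] + u >= 11 || d + v == 0) && v >= 2*arr[2] + arr[u] + u - 1
Before v := 3*arr[2] - 1: (3*arr[3*arr[2]] + u >= 11 || 3*arr[2] + d == 1) && arr[2] >= arr[u] + u
Answer: WP = (3*arr[3*arr[2]] + u >= 11 || 3*arr[2] + d == 1) && arr[2] >= arr[u] + u


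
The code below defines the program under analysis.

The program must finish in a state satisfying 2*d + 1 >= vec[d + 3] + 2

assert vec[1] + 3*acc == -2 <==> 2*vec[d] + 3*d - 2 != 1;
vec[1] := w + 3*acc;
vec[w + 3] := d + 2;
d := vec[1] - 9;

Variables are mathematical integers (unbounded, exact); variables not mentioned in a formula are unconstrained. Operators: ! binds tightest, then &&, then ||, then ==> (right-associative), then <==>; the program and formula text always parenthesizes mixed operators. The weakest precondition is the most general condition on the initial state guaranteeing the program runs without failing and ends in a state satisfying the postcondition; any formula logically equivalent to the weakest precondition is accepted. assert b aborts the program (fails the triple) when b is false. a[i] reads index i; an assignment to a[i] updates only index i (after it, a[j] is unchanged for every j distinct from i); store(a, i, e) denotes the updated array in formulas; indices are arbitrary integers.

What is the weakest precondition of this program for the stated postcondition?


Working backward. After the program, the postcondition 2*d + 1 >= vec[d + 3] + 2 must hold; in canonical form it is 2*d >= vec[d + 3] + 1.
Before d := vec[1] - 9: 2*vec[1] >= vec[vec[1] - 6] + 19
Before vec[w + 3] := d + 2: 2*store(vec, w + 3, d + 2)[1] >= store(vec, w + 3, d + 2)[store(vec, w + 3, d + 2)[1] - 6] + 19
Before vec[1] := w + 3*acc: 2*store(store(vec, 1, 3*acc + w), w + 3, d + 2)[1] >= store(store(vec, 1, 3*acc + w), w + 3, d + 2)[store(store(vec, 1, 3*acc + w), w + 3, d + 2)[1] - 6] + 19
Before assert vec[1] + 3*acc == -2 <==> 2*vec[d] + 3*d - 2 != 1: (vec[1] + 3*acc == -2 <==> 2*vec[d] + 3*d != 3) && 2*store(store(vec, 1, 3*acc + w), w + 3, d + 2)[1] >= store(store(vec, 1, 3*acc + w), w + 3, d + 2)[store(store(vec, 1, 3*acc + w), w + 3, d + 2)[1] - 6] + 19
Answer: WP = (vec[1] + 3*acc == -2 <==> 2*vec[d] + 3*d != 3) && 2*store(store(vec, 1, 3*acc + w), w + 3, d + 2)[1] >= store(store(vec, 1, 3*acc + w), w + 3, d + 2)[store(store(vec, 1, 3*acc + w), w + 3, d + 2)[1] - 6] + 19


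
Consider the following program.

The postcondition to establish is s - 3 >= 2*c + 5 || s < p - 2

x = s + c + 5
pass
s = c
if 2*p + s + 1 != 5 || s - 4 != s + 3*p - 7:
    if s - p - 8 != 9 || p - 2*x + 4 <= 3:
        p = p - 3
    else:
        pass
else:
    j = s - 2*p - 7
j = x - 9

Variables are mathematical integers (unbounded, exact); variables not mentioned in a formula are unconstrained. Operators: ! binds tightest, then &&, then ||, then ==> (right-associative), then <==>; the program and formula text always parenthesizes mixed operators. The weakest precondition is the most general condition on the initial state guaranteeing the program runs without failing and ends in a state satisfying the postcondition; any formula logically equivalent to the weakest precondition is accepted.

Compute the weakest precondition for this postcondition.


Working backward. After the program, the postcondition s - 3 >= 2*c + 5 || s < p - 2 must hold; in canonical form it is s >= 2*c + 8 || s < p - 2.
Before j := x - 9: s >= 2*c + 8 || s < p - 2
Then branch requires ((s != p + 17 || p <= 2*x - 1) ==> (s >= 2*c + 8 || s < p - 5)) && ((!(s != p + 17 || p <= 2*x - 1)) ==> (s >= 2*c + 8 || s < p - 2)); else branch requires s >= 2*c + 8 || s < p - 2.
Before the if: ((2*p + s != 4 || 3*p != 3) ==> (((s != p + 17 || p <= 2*x - 1) ==> (s >= 2*c + 8 || s < p - 5)) && ((!(s != p + 17 || p <= 2*x - 1)) ==> (s >= 2*c + 8 || s < p - 2)))) && ((!(2*p + s != 4 || 3*p != 3)) ==> (s >= 2*c + 8 || s < p - 2))
Before s := c: ((c + 2*p != 4 || 3*p != 3) ==> (((c != p + 17 || p <= 2*x - 1) ==> (c <= -8 || c < p - 5)) && ((!(c != p + 17 || p <= 2*x - 1)) ==> (c <= -8 || c < p - 2)))) && ((!(c + 2*p != 4 || 3*p != 3)) ==> (c <= -8 || c < p - 2))
Before skip: ((c + 2*p != 4 || 3*p != 3) ==> (((c != p + 17 || p <= 2*x - 1) ==> (c <= -8 || c < p - 5)) && ((!(c != p + 17 || p <= 2*x - 1)) ==> (c <= -8 || c < p - 2)))) && ((!(c + 2*p != 4 || 3*p != 3)) ==> (c <= -8 || c < p - 2))
Before x := s + c + 5: ((c + 2*p != 4 || 3*p != 3) ==> (((c != p + 17 || p <= 2*c + 2*s + 9) ==> (c <= -8 || c < p - 5)) && ((!(c != p + 17 || p <= 2*c + 2*s + 9)) ==> (c <= -8 || c < p - 2)))) && ((!(c + 2*p != 4 || 3*p != 3)) ==> (c <= -8 || c < p - 2))
Answer: WP = ((c + 2*p != 4 || 3*p != 3) ==> (((c != p + 17 || p <= 2*c + 2*s + 9) ==> (c <= -8 || c < p - 5)) && ((!(c != p + 17 || p <= 2*c + 2*s + 9)) ==> (c <= -8 || c < p - 2)))) && ((!(c + 2*p != 4 || 3*p != 3)) ==> (c <= -8 || c < p - 2))


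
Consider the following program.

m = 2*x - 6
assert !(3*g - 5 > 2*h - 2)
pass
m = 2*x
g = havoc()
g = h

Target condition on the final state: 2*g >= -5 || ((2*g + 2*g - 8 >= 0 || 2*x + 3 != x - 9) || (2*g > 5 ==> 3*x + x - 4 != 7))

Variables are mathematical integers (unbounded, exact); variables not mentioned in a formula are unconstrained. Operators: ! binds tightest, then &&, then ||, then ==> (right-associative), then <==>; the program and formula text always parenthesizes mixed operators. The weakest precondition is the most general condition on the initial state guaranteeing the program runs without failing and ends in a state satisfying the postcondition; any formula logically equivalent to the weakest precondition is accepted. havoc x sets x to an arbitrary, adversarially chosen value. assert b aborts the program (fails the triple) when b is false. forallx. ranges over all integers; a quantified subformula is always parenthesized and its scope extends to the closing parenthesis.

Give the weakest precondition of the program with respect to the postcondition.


Working backward. After the program, the postcondition 2*g >= -5 || ((2*g + 2*g - 8 >= 0 || 2*x + 3 != x - 9) || (2*g > 5 ==> 3*x + x - 4 != 7)) must hold; in canonical form it is 2*g >= -5 || 4*g >= 8 || x != -12 || (2*g > 5 ==> 4*x != 11).
Before g := h: 2*h >= -5 || 4*h >= 8 || x != -12 || (2*h > 5 ==> 4*x != 11)
Before havoc g: 2*h >= -5 || 4*h >= 8 || x != -12 || (2*h > 5 ==> 4*x != 11)
Before m := 2*x: 2*h >= -5 || 4*h >= 8 || x != -12 || (2*h > 5 ==> 4*x != 11)
Before skip: 2*h >= -5 || 4*h >= 8 || x != -12 || (2*h > 5 ==> 4*x != 11)
Before assert !(3*g - 5 > 2*h - 2): (!(3*g > 2*h + 3)) && (2*h >= -5 || 4*h >= 8 || x != -12 || (2*h > 5 ==> 4*x != 11))
Before m := 2*x - 6: (!(3*g > 2*h + 3)) && (2*h >= -5 || 4*h >= 8 || x != -12 || (2*h > 5 ==> 4*x != 11))
Answer: WP = (!(3*g > 2*h + 3)) && (2*h >= -5 || 4*h >= 8 || x != -12 || (2*h > 5 ==> 4*x != 11))


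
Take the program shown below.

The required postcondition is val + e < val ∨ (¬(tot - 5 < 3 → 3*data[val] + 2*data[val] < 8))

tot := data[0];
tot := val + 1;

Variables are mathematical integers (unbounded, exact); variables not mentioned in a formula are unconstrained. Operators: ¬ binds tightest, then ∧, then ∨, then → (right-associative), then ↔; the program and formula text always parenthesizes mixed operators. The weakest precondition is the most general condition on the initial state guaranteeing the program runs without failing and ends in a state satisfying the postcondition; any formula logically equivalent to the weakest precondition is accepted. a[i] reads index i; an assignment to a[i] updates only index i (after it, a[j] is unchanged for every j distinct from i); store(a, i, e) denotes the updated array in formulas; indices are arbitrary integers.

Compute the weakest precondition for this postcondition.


Working backward. After the program, the postcondition val + e < val ∨ (¬(tot - 5 < 3 → 3*data[val] + 2*data[val] < 8)) must hold; in canonical form it is e < 0 ∨ (¬(tot < 8 → 5*data[val] < 8)).
Before tot := val + 1: e < 0 ∨ (¬(val < 7 → 5*data[val] < 8))
Before tot := data[0]: e < 0 ∨ (¬(val < 7 → 5*data[val] < 8))
Answer: WP = e < 0 ∨ (¬(val < 7 → 5*data[val] < 8))


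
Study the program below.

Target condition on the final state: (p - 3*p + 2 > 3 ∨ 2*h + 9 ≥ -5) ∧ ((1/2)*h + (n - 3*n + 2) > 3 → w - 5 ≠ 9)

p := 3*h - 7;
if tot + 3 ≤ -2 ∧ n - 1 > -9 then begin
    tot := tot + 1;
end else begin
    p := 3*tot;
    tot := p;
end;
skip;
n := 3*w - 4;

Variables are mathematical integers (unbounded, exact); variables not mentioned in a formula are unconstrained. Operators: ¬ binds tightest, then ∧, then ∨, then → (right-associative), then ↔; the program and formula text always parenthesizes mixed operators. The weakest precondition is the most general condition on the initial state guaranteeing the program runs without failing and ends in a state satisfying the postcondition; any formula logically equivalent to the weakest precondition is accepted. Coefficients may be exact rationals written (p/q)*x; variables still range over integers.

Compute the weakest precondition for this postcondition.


Working backward. After the program, the postcondition (p - 3*p + 2 > 3 ∨ 2*h + 9 ≥ -5) ∧ ((1/2)*h + (n - 3*n + 2) > 3 → w - 5 ≠ 9) must hold; in canonical form it is (2*p < -1 ∨ 2*h ≥ -14) ∧ ((1/2)*h > 2*n + 1 → w ≠ 14).
Before n := 3*w - 4: (2*p < -1 ∨ 2*h ≥ -14) ∧ ((1/2)*h > 6*w - 7 → w ≠ 14)
Before skip: (2*p < -1 ∨ 2*h ≥ -14) ∧ ((1/2)*h > 6*w - 7 → w ≠ 14)
Then branch requires (2*p < -1 ∨ 2*h ≥ -14) ∧ ((1/2)*h > 6*w - 7 → w ≠ 14); else branch requires (6*tot < -1 ∨ 2*h ≥ -14) ∧ ((1/2)*h > 6*w - 7 → w ≠ 14).
Before the if: ((tot ≤ -5 ∧ n > -8) → ((2*p < -1 ∨ 2*h ≥ -14) ∧ ((1/2)*h > 6*w - 7 → w ≠ 14))) ∧ ((¬(tot ≤ -5 ∧ n > -8)) → ((6*tot < -1 ∨ 2*h ≥ -14) ∧ ((1/2)*h > 6*w - 7 → w ≠ 14)))
Before p := 3*h - 7: ((tot ≤ -5 ∧ n > -8) → ((6*h < 13 ∨ 2*h ≥ -14) ∧ ((1/2)*h > 6*w - 7 → w ≠ 14))) ∧ ((¬(tot ≤ -5 ∧ n > -8)) → ((6*tot < -1 ∨ 2*h ≥ -14) ∧ ((1/2)*h > 6*w - 7 → w ≠ 14)))
Answer: WP = ((tot ≤ -5 ∧ n > -8) → ((6*h < 13 ∨ 2*h ≥ -14) ∧ ((1/2)*h > 6*w - 7 → w ≠ 14))) ∧ ((¬(tot ≤ -5 ∧ n > -8)) → ((6*tot < -1 ∨ 2*h ≥ -14) ∧ ((1/2)*h > 6*w - 7 → w ≠ 14)))


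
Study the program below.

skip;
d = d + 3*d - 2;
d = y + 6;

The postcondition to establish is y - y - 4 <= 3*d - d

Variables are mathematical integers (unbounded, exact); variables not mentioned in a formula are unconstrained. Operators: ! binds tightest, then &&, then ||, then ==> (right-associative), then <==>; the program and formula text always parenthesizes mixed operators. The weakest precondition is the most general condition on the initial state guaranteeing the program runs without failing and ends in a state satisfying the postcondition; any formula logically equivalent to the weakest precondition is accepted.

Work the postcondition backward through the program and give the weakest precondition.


Working backward. After the program, the postcondition y - y - 4 <= 3*d - d must hold; in canonical form it is 2*d >= -4.
Before d := y + 6: 2*y >= -16
Before d := d + 3*d - 2: 2*y >= -16
Before skip: 2*y >= -16
Answer: WP = 2*y >= -16


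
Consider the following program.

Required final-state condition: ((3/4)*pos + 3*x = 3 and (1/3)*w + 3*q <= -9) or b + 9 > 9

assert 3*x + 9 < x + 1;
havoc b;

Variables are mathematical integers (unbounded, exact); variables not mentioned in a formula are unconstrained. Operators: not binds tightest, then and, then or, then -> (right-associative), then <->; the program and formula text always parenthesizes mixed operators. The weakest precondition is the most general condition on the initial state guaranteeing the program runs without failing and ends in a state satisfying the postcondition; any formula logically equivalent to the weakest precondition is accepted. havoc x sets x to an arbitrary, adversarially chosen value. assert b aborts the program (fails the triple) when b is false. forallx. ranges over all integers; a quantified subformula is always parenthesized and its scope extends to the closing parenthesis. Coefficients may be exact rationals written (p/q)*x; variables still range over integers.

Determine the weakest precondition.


Working backward. After the program, the postcondition ((3/4)*pos + 3*x = 3 and (1/3)*w + 3*q <= -9) or b + 9 > 9 must hold; in canonical form it is ((3/4)*pos + 3*x = 3 and 3*q + (1/3)*w <= -9) or b > 0.
Before havoc b: forall b_1. (((3/4)*pos + 3*x = 3 and 3*q + (1/3)*w <= -9) or b_1 > 0)
Before assert 3*x + 9 < x + 1: 2*x < -8 and (forall b_1. (((3/4)*pos + 3*x = 3 and 3*q + (1/3)*w <= -9) or b_1 > 0))
Answer: WP = 2*x < -8 and (forall b_1. (((3/4)*pos + 3*x = 3 and 3*q + (1/3)*w <= -9) or b_1 > 0))
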